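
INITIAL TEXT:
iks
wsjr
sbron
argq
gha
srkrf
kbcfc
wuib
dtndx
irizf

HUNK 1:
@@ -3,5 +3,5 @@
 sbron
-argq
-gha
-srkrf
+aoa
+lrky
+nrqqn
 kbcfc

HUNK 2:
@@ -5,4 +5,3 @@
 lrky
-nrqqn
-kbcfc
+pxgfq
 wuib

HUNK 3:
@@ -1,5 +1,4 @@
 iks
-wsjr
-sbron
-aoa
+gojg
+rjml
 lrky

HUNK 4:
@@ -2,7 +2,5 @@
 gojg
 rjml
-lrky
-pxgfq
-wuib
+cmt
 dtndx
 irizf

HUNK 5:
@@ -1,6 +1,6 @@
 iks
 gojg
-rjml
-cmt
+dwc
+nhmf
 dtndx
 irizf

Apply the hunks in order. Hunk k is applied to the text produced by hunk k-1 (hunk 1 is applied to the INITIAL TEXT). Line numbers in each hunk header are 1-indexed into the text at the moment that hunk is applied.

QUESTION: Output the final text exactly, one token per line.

Answer: iks
gojg
dwc
nhmf
dtndx
irizf

Derivation:
Hunk 1: at line 3 remove [argq,gha,srkrf] add [aoa,lrky,nrqqn] -> 10 lines: iks wsjr sbron aoa lrky nrqqn kbcfc wuib dtndx irizf
Hunk 2: at line 5 remove [nrqqn,kbcfc] add [pxgfq] -> 9 lines: iks wsjr sbron aoa lrky pxgfq wuib dtndx irizf
Hunk 3: at line 1 remove [wsjr,sbron,aoa] add [gojg,rjml] -> 8 lines: iks gojg rjml lrky pxgfq wuib dtndx irizf
Hunk 4: at line 2 remove [lrky,pxgfq,wuib] add [cmt] -> 6 lines: iks gojg rjml cmt dtndx irizf
Hunk 5: at line 1 remove [rjml,cmt] add [dwc,nhmf] -> 6 lines: iks gojg dwc nhmf dtndx irizf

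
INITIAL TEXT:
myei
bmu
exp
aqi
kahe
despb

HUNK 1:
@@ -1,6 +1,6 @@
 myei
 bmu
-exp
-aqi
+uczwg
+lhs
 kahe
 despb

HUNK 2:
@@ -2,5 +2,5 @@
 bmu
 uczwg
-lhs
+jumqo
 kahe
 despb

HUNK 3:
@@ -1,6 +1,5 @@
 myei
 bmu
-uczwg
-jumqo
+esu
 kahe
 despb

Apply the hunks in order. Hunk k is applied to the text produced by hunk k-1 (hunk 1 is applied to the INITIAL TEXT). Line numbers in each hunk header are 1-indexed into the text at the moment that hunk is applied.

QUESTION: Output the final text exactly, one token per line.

Answer: myei
bmu
esu
kahe
despb

Derivation:
Hunk 1: at line 1 remove [exp,aqi] add [uczwg,lhs] -> 6 lines: myei bmu uczwg lhs kahe despb
Hunk 2: at line 2 remove [lhs] add [jumqo] -> 6 lines: myei bmu uczwg jumqo kahe despb
Hunk 3: at line 1 remove [uczwg,jumqo] add [esu] -> 5 lines: myei bmu esu kahe despb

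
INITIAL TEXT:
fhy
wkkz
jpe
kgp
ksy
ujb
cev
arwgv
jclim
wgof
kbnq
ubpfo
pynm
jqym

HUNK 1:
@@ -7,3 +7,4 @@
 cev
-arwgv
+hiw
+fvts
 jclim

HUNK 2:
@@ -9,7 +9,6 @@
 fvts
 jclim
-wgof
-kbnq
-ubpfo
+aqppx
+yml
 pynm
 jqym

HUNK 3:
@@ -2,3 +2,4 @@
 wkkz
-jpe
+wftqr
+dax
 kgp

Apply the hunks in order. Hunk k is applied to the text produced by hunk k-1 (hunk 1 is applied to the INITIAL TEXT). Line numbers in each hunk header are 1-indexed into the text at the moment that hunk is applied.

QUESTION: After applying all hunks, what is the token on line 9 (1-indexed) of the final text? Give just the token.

Hunk 1: at line 7 remove [arwgv] add [hiw,fvts] -> 15 lines: fhy wkkz jpe kgp ksy ujb cev hiw fvts jclim wgof kbnq ubpfo pynm jqym
Hunk 2: at line 9 remove [wgof,kbnq,ubpfo] add [aqppx,yml] -> 14 lines: fhy wkkz jpe kgp ksy ujb cev hiw fvts jclim aqppx yml pynm jqym
Hunk 3: at line 2 remove [jpe] add [wftqr,dax] -> 15 lines: fhy wkkz wftqr dax kgp ksy ujb cev hiw fvts jclim aqppx yml pynm jqym
Final line 9: hiw

Answer: hiw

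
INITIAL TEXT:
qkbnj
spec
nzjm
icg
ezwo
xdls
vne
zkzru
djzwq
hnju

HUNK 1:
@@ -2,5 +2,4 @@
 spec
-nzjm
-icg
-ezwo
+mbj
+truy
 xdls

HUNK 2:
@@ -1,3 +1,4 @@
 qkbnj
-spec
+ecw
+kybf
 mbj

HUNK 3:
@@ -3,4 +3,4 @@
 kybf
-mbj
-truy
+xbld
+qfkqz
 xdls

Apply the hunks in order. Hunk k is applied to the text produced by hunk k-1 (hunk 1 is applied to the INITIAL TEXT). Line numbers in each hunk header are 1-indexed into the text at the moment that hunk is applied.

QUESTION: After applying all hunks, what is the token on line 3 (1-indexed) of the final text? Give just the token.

Hunk 1: at line 2 remove [nzjm,icg,ezwo] add [mbj,truy] -> 9 lines: qkbnj spec mbj truy xdls vne zkzru djzwq hnju
Hunk 2: at line 1 remove [spec] add [ecw,kybf] -> 10 lines: qkbnj ecw kybf mbj truy xdls vne zkzru djzwq hnju
Hunk 3: at line 3 remove [mbj,truy] add [xbld,qfkqz] -> 10 lines: qkbnj ecw kybf xbld qfkqz xdls vne zkzru djzwq hnju
Final line 3: kybf

Answer: kybf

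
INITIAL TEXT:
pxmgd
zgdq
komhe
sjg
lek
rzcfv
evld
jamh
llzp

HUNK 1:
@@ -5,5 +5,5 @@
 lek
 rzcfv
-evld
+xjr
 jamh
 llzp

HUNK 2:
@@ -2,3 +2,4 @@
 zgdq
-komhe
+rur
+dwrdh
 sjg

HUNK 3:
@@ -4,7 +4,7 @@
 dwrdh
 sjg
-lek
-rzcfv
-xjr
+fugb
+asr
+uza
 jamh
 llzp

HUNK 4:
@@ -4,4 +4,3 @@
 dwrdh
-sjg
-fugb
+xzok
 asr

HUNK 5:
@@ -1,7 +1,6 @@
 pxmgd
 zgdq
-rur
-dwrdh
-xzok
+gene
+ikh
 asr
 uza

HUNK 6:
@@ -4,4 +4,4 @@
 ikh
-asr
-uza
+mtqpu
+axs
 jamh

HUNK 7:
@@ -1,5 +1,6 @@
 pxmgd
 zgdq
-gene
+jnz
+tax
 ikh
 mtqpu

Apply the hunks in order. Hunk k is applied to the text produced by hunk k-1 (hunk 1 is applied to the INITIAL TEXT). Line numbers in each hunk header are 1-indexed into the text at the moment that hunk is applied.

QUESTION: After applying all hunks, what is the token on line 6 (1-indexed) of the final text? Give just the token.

Answer: mtqpu

Derivation:
Hunk 1: at line 5 remove [evld] add [xjr] -> 9 lines: pxmgd zgdq komhe sjg lek rzcfv xjr jamh llzp
Hunk 2: at line 2 remove [komhe] add [rur,dwrdh] -> 10 lines: pxmgd zgdq rur dwrdh sjg lek rzcfv xjr jamh llzp
Hunk 3: at line 4 remove [lek,rzcfv,xjr] add [fugb,asr,uza] -> 10 lines: pxmgd zgdq rur dwrdh sjg fugb asr uza jamh llzp
Hunk 4: at line 4 remove [sjg,fugb] add [xzok] -> 9 lines: pxmgd zgdq rur dwrdh xzok asr uza jamh llzp
Hunk 5: at line 1 remove [rur,dwrdh,xzok] add [gene,ikh] -> 8 lines: pxmgd zgdq gene ikh asr uza jamh llzp
Hunk 6: at line 4 remove [asr,uza] add [mtqpu,axs] -> 8 lines: pxmgd zgdq gene ikh mtqpu axs jamh llzp
Hunk 7: at line 1 remove [gene] add [jnz,tax] -> 9 lines: pxmgd zgdq jnz tax ikh mtqpu axs jamh llzp
Final line 6: mtqpu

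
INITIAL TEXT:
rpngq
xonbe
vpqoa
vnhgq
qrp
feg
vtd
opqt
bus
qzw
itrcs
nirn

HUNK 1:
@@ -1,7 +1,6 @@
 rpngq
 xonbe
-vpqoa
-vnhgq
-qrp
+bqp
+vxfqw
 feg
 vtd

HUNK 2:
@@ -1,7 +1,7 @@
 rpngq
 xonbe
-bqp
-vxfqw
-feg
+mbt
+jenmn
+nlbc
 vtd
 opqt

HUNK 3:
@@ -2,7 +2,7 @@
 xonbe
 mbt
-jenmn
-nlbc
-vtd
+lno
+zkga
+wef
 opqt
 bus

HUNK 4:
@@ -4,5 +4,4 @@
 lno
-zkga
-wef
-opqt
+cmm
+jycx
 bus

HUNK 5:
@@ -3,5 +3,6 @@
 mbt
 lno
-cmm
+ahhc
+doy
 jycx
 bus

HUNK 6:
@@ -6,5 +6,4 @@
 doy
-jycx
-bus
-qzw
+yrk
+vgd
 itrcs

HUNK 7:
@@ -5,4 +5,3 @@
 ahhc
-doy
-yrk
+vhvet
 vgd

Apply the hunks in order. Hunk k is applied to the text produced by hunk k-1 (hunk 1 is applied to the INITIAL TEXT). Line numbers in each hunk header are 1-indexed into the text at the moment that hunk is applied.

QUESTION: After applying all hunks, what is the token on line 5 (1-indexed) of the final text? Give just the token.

Answer: ahhc

Derivation:
Hunk 1: at line 1 remove [vpqoa,vnhgq,qrp] add [bqp,vxfqw] -> 11 lines: rpngq xonbe bqp vxfqw feg vtd opqt bus qzw itrcs nirn
Hunk 2: at line 1 remove [bqp,vxfqw,feg] add [mbt,jenmn,nlbc] -> 11 lines: rpngq xonbe mbt jenmn nlbc vtd opqt bus qzw itrcs nirn
Hunk 3: at line 2 remove [jenmn,nlbc,vtd] add [lno,zkga,wef] -> 11 lines: rpngq xonbe mbt lno zkga wef opqt bus qzw itrcs nirn
Hunk 4: at line 4 remove [zkga,wef,opqt] add [cmm,jycx] -> 10 lines: rpngq xonbe mbt lno cmm jycx bus qzw itrcs nirn
Hunk 5: at line 3 remove [cmm] add [ahhc,doy] -> 11 lines: rpngq xonbe mbt lno ahhc doy jycx bus qzw itrcs nirn
Hunk 6: at line 6 remove [jycx,bus,qzw] add [yrk,vgd] -> 10 lines: rpngq xonbe mbt lno ahhc doy yrk vgd itrcs nirn
Hunk 7: at line 5 remove [doy,yrk] add [vhvet] -> 9 lines: rpngq xonbe mbt lno ahhc vhvet vgd itrcs nirn
Final line 5: ahhc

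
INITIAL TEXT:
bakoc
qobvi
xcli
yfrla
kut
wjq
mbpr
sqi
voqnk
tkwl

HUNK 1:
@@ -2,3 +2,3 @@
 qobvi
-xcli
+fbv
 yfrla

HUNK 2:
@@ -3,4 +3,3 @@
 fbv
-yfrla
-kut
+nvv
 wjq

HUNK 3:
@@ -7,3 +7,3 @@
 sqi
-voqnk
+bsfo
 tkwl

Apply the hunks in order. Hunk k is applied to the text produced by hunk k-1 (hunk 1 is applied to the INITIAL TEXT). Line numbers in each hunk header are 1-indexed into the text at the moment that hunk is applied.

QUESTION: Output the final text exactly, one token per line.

Hunk 1: at line 2 remove [xcli] add [fbv] -> 10 lines: bakoc qobvi fbv yfrla kut wjq mbpr sqi voqnk tkwl
Hunk 2: at line 3 remove [yfrla,kut] add [nvv] -> 9 lines: bakoc qobvi fbv nvv wjq mbpr sqi voqnk tkwl
Hunk 3: at line 7 remove [voqnk] add [bsfo] -> 9 lines: bakoc qobvi fbv nvv wjq mbpr sqi bsfo tkwl

Answer: bakoc
qobvi
fbv
nvv
wjq
mbpr
sqi
bsfo
tkwl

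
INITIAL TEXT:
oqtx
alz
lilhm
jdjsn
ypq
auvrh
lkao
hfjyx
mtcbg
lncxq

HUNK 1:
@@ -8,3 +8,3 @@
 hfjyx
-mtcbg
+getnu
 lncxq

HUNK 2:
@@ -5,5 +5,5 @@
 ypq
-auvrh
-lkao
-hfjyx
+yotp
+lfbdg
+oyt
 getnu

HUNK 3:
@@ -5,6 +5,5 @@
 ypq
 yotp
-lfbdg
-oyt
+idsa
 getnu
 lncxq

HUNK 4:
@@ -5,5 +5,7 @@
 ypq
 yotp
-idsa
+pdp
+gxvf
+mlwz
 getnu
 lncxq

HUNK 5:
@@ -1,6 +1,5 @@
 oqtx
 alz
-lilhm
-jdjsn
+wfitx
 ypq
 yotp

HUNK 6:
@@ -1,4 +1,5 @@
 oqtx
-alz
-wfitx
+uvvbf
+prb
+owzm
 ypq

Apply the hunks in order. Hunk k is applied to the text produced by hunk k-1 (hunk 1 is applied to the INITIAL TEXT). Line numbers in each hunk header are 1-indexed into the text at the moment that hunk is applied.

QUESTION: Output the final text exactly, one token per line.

Answer: oqtx
uvvbf
prb
owzm
ypq
yotp
pdp
gxvf
mlwz
getnu
lncxq

Derivation:
Hunk 1: at line 8 remove [mtcbg] add [getnu] -> 10 lines: oqtx alz lilhm jdjsn ypq auvrh lkao hfjyx getnu lncxq
Hunk 2: at line 5 remove [auvrh,lkao,hfjyx] add [yotp,lfbdg,oyt] -> 10 lines: oqtx alz lilhm jdjsn ypq yotp lfbdg oyt getnu lncxq
Hunk 3: at line 5 remove [lfbdg,oyt] add [idsa] -> 9 lines: oqtx alz lilhm jdjsn ypq yotp idsa getnu lncxq
Hunk 4: at line 5 remove [idsa] add [pdp,gxvf,mlwz] -> 11 lines: oqtx alz lilhm jdjsn ypq yotp pdp gxvf mlwz getnu lncxq
Hunk 5: at line 1 remove [lilhm,jdjsn] add [wfitx] -> 10 lines: oqtx alz wfitx ypq yotp pdp gxvf mlwz getnu lncxq
Hunk 6: at line 1 remove [alz,wfitx] add [uvvbf,prb,owzm] -> 11 lines: oqtx uvvbf prb owzm ypq yotp pdp gxvf mlwz getnu lncxq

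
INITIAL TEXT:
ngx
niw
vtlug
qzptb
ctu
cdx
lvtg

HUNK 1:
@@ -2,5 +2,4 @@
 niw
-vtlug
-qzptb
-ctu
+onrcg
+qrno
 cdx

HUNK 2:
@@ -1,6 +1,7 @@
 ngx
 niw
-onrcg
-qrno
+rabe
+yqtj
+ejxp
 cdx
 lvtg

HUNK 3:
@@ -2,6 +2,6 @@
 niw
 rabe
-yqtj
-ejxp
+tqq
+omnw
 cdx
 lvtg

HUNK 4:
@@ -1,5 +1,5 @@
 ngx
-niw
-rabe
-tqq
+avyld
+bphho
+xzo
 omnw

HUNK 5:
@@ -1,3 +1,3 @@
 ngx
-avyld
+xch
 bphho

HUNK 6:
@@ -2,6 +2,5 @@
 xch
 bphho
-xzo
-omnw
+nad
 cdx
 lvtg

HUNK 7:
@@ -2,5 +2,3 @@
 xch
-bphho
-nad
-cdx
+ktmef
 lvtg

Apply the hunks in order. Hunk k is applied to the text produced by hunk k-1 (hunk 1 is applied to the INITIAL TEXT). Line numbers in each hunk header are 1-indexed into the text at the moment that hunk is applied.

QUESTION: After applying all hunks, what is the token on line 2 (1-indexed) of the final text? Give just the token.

Hunk 1: at line 2 remove [vtlug,qzptb,ctu] add [onrcg,qrno] -> 6 lines: ngx niw onrcg qrno cdx lvtg
Hunk 2: at line 1 remove [onrcg,qrno] add [rabe,yqtj,ejxp] -> 7 lines: ngx niw rabe yqtj ejxp cdx lvtg
Hunk 3: at line 2 remove [yqtj,ejxp] add [tqq,omnw] -> 7 lines: ngx niw rabe tqq omnw cdx lvtg
Hunk 4: at line 1 remove [niw,rabe,tqq] add [avyld,bphho,xzo] -> 7 lines: ngx avyld bphho xzo omnw cdx lvtg
Hunk 5: at line 1 remove [avyld] add [xch] -> 7 lines: ngx xch bphho xzo omnw cdx lvtg
Hunk 6: at line 2 remove [xzo,omnw] add [nad] -> 6 lines: ngx xch bphho nad cdx lvtg
Hunk 7: at line 2 remove [bphho,nad,cdx] add [ktmef] -> 4 lines: ngx xch ktmef lvtg
Final line 2: xch

Answer: xch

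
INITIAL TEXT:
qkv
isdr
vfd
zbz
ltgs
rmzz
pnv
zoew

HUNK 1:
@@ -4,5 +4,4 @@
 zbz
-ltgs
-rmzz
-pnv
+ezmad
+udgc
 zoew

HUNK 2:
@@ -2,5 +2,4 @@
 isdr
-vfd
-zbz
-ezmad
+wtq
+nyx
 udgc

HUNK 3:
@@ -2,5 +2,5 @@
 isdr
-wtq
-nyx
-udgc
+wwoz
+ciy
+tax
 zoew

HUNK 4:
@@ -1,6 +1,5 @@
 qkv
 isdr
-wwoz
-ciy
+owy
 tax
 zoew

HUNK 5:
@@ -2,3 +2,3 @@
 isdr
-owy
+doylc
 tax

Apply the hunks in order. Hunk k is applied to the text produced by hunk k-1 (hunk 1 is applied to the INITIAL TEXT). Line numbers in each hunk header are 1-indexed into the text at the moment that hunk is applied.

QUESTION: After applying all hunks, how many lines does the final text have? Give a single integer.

Answer: 5

Derivation:
Hunk 1: at line 4 remove [ltgs,rmzz,pnv] add [ezmad,udgc] -> 7 lines: qkv isdr vfd zbz ezmad udgc zoew
Hunk 2: at line 2 remove [vfd,zbz,ezmad] add [wtq,nyx] -> 6 lines: qkv isdr wtq nyx udgc zoew
Hunk 3: at line 2 remove [wtq,nyx,udgc] add [wwoz,ciy,tax] -> 6 lines: qkv isdr wwoz ciy tax zoew
Hunk 4: at line 1 remove [wwoz,ciy] add [owy] -> 5 lines: qkv isdr owy tax zoew
Hunk 5: at line 2 remove [owy] add [doylc] -> 5 lines: qkv isdr doylc tax zoew
Final line count: 5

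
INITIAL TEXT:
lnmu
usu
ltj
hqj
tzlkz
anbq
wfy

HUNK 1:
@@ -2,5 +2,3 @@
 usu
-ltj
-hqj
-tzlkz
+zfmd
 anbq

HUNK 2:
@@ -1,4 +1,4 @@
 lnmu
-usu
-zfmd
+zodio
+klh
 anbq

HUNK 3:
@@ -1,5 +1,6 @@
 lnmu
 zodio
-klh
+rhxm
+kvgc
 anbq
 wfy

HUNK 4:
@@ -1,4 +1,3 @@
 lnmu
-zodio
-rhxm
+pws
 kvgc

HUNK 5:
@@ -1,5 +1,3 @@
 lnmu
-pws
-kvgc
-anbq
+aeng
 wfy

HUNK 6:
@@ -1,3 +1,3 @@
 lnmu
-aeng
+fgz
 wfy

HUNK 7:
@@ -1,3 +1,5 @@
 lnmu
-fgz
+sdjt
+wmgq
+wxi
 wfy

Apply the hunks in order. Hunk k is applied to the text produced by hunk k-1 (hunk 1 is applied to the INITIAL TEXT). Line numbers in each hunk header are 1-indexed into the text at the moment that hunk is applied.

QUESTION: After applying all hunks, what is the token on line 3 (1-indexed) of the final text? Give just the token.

Hunk 1: at line 2 remove [ltj,hqj,tzlkz] add [zfmd] -> 5 lines: lnmu usu zfmd anbq wfy
Hunk 2: at line 1 remove [usu,zfmd] add [zodio,klh] -> 5 lines: lnmu zodio klh anbq wfy
Hunk 3: at line 1 remove [klh] add [rhxm,kvgc] -> 6 lines: lnmu zodio rhxm kvgc anbq wfy
Hunk 4: at line 1 remove [zodio,rhxm] add [pws] -> 5 lines: lnmu pws kvgc anbq wfy
Hunk 5: at line 1 remove [pws,kvgc,anbq] add [aeng] -> 3 lines: lnmu aeng wfy
Hunk 6: at line 1 remove [aeng] add [fgz] -> 3 lines: lnmu fgz wfy
Hunk 7: at line 1 remove [fgz] add [sdjt,wmgq,wxi] -> 5 lines: lnmu sdjt wmgq wxi wfy
Final line 3: wmgq

Answer: wmgq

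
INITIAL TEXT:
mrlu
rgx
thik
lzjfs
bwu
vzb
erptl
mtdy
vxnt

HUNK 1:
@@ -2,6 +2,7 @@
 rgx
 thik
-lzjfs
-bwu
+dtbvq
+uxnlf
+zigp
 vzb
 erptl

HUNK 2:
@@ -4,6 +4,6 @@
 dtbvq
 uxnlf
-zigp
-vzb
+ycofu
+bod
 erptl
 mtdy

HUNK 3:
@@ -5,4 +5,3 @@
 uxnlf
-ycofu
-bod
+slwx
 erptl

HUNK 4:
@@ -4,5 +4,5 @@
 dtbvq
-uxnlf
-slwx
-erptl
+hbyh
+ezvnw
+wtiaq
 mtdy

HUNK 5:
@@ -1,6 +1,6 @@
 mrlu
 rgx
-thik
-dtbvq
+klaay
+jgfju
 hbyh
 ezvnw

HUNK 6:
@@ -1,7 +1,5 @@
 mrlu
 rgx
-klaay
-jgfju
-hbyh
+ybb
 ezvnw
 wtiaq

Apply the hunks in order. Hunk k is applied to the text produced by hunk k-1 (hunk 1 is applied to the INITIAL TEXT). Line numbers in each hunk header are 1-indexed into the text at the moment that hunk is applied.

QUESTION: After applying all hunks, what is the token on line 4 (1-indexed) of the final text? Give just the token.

Answer: ezvnw

Derivation:
Hunk 1: at line 2 remove [lzjfs,bwu] add [dtbvq,uxnlf,zigp] -> 10 lines: mrlu rgx thik dtbvq uxnlf zigp vzb erptl mtdy vxnt
Hunk 2: at line 4 remove [zigp,vzb] add [ycofu,bod] -> 10 lines: mrlu rgx thik dtbvq uxnlf ycofu bod erptl mtdy vxnt
Hunk 3: at line 5 remove [ycofu,bod] add [slwx] -> 9 lines: mrlu rgx thik dtbvq uxnlf slwx erptl mtdy vxnt
Hunk 4: at line 4 remove [uxnlf,slwx,erptl] add [hbyh,ezvnw,wtiaq] -> 9 lines: mrlu rgx thik dtbvq hbyh ezvnw wtiaq mtdy vxnt
Hunk 5: at line 1 remove [thik,dtbvq] add [klaay,jgfju] -> 9 lines: mrlu rgx klaay jgfju hbyh ezvnw wtiaq mtdy vxnt
Hunk 6: at line 1 remove [klaay,jgfju,hbyh] add [ybb] -> 7 lines: mrlu rgx ybb ezvnw wtiaq mtdy vxnt
Final line 4: ezvnw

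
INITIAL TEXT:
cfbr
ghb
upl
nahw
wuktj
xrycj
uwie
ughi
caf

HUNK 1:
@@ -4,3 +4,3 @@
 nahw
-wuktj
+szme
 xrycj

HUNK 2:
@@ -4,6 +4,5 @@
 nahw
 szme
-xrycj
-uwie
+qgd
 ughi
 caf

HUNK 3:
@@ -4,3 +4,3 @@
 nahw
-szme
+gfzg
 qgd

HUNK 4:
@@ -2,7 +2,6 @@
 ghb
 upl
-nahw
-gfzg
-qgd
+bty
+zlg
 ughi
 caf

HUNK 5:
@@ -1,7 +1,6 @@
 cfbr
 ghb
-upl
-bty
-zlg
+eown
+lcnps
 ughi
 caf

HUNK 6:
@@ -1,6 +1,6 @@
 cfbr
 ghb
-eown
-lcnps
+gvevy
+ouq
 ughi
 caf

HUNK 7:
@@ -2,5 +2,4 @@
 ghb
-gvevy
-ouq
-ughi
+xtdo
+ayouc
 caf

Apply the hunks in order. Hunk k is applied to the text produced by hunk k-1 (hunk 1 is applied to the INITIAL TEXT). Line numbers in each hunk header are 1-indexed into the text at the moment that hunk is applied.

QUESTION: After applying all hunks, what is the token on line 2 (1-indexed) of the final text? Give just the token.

Hunk 1: at line 4 remove [wuktj] add [szme] -> 9 lines: cfbr ghb upl nahw szme xrycj uwie ughi caf
Hunk 2: at line 4 remove [xrycj,uwie] add [qgd] -> 8 lines: cfbr ghb upl nahw szme qgd ughi caf
Hunk 3: at line 4 remove [szme] add [gfzg] -> 8 lines: cfbr ghb upl nahw gfzg qgd ughi caf
Hunk 4: at line 2 remove [nahw,gfzg,qgd] add [bty,zlg] -> 7 lines: cfbr ghb upl bty zlg ughi caf
Hunk 5: at line 1 remove [upl,bty,zlg] add [eown,lcnps] -> 6 lines: cfbr ghb eown lcnps ughi caf
Hunk 6: at line 1 remove [eown,lcnps] add [gvevy,ouq] -> 6 lines: cfbr ghb gvevy ouq ughi caf
Hunk 7: at line 2 remove [gvevy,ouq,ughi] add [xtdo,ayouc] -> 5 lines: cfbr ghb xtdo ayouc caf
Final line 2: ghb

Answer: ghb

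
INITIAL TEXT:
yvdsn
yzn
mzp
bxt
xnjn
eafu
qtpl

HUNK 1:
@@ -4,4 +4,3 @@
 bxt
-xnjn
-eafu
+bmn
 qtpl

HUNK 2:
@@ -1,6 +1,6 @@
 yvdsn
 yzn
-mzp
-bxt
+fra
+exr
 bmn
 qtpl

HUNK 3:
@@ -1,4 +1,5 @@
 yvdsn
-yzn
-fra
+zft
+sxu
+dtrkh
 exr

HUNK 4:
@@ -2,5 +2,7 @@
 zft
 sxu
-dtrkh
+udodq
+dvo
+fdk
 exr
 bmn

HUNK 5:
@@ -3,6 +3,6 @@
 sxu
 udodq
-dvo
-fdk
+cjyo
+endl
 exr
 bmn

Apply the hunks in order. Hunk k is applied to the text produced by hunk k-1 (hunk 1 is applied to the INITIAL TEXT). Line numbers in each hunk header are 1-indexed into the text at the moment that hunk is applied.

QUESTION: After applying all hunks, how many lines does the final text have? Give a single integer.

Answer: 9

Derivation:
Hunk 1: at line 4 remove [xnjn,eafu] add [bmn] -> 6 lines: yvdsn yzn mzp bxt bmn qtpl
Hunk 2: at line 1 remove [mzp,bxt] add [fra,exr] -> 6 lines: yvdsn yzn fra exr bmn qtpl
Hunk 3: at line 1 remove [yzn,fra] add [zft,sxu,dtrkh] -> 7 lines: yvdsn zft sxu dtrkh exr bmn qtpl
Hunk 4: at line 2 remove [dtrkh] add [udodq,dvo,fdk] -> 9 lines: yvdsn zft sxu udodq dvo fdk exr bmn qtpl
Hunk 5: at line 3 remove [dvo,fdk] add [cjyo,endl] -> 9 lines: yvdsn zft sxu udodq cjyo endl exr bmn qtpl
Final line count: 9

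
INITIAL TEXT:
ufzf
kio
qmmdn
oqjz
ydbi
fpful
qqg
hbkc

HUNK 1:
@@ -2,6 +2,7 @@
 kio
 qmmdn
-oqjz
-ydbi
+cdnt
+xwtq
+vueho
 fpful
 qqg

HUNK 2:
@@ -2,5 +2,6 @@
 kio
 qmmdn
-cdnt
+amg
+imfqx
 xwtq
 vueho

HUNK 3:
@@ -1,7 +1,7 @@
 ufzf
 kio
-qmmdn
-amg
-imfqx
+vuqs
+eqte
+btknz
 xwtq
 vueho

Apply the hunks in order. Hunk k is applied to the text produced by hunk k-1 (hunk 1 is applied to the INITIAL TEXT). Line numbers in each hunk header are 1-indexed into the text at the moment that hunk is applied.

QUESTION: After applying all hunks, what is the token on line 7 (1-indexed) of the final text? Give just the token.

Hunk 1: at line 2 remove [oqjz,ydbi] add [cdnt,xwtq,vueho] -> 9 lines: ufzf kio qmmdn cdnt xwtq vueho fpful qqg hbkc
Hunk 2: at line 2 remove [cdnt] add [amg,imfqx] -> 10 lines: ufzf kio qmmdn amg imfqx xwtq vueho fpful qqg hbkc
Hunk 3: at line 1 remove [qmmdn,amg,imfqx] add [vuqs,eqte,btknz] -> 10 lines: ufzf kio vuqs eqte btknz xwtq vueho fpful qqg hbkc
Final line 7: vueho

Answer: vueho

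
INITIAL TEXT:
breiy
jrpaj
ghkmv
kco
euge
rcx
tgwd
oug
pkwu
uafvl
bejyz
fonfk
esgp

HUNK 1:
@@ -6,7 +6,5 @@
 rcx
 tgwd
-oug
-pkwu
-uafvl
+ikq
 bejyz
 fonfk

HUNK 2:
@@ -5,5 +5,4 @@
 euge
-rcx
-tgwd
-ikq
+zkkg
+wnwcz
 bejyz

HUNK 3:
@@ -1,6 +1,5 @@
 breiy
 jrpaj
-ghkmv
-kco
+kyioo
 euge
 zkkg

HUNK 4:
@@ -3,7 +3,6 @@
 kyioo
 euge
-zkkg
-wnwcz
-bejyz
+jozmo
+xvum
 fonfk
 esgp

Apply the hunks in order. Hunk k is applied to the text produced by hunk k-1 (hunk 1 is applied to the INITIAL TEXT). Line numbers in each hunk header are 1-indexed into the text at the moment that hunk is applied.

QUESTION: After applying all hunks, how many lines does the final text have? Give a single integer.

Answer: 8

Derivation:
Hunk 1: at line 6 remove [oug,pkwu,uafvl] add [ikq] -> 11 lines: breiy jrpaj ghkmv kco euge rcx tgwd ikq bejyz fonfk esgp
Hunk 2: at line 5 remove [rcx,tgwd,ikq] add [zkkg,wnwcz] -> 10 lines: breiy jrpaj ghkmv kco euge zkkg wnwcz bejyz fonfk esgp
Hunk 3: at line 1 remove [ghkmv,kco] add [kyioo] -> 9 lines: breiy jrpaj kyioo euge zkkg wnwcz bejyz fonfk esgp
Hunk 4: at line 3 remove [zkkg,wnwcz,bejyz] add [jozmo,xvum] -> 8 lines: breiy jrpaj kyioo euge jozmo xvum fonfk esgp
Final line count: 8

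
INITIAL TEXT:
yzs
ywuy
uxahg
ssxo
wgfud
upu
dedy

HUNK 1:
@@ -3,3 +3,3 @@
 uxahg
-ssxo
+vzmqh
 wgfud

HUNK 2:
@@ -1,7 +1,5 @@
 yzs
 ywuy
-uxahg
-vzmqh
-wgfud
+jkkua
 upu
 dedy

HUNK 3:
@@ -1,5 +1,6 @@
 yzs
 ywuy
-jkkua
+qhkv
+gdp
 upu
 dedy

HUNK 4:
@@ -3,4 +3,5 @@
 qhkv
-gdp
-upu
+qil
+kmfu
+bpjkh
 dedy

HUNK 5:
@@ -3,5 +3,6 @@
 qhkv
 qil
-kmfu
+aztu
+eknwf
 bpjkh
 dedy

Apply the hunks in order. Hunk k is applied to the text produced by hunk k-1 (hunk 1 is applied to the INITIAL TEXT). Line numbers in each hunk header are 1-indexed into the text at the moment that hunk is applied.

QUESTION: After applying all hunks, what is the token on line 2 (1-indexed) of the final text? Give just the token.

Hunk 1: at line 3 remove [ssxo] add [vzmqh] -> 7 lines: yzs ywuy uxahg vzmqh wgfud upu dedy
Hunk 2: at line 1 remove [uxahg,vzmqh,wgfud] add [jkkua] -> 5 lines: yzs ywuy jkkua upu dedy
Hunk 3: at line 1 remove [jkkua] add [qhkv,gdp] -> 6 lines: yzs ywuy qhkv gdp upu dedy
Hunk 4: at line 3 remove [gdp,upu] add [qil,kmfu,bpjkh] -> 7 lines: yzs ywuy qhkv qil kmfu bpjkh dedy
Hunk 5: at line 3 remove [kmfu] add [aztu,eknwf] -> 8 lines: yzs ywuy qhkv qil aztu eknwf bpjkh dedy
Final line 2: ywuy

Answer: ywuy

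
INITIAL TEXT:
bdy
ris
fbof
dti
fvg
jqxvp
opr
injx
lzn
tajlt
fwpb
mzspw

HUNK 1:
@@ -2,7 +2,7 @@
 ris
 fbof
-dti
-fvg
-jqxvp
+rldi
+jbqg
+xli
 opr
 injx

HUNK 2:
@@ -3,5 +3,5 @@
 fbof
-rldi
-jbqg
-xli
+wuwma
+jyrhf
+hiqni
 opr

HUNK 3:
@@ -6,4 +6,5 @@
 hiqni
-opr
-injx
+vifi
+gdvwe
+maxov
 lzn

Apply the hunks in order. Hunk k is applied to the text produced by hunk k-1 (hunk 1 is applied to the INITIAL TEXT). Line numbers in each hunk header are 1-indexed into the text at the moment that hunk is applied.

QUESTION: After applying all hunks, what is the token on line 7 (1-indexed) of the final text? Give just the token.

Answer: vifi

Derivation:
Hunk 1: at line 2 remove [dti,fvg,jqxvp] add [rldi,jbqg,xli] -> 12 lines: bdy ris fbof rldi jbqg xli opr injx lzn tajlt fwpb mzspw
Hunk 2: at line 3 remove [rldi,jbqg,xli] add [wuwma,jyrhf,hiqni] -> 12 lines: bdy ris fbof wuwma jyrhf hiqni opr injx lzn tajlt fwpb mzspw
Hunk 3: at line 6 remove [opr,injx] add [vifi,gdvwe,maxov] -> 13 lines: bdy ris fbof wuwma jyrhf hiqni vifi gdvwe maxov lzn tajlt fwpb mzspw
Final line 7: vifi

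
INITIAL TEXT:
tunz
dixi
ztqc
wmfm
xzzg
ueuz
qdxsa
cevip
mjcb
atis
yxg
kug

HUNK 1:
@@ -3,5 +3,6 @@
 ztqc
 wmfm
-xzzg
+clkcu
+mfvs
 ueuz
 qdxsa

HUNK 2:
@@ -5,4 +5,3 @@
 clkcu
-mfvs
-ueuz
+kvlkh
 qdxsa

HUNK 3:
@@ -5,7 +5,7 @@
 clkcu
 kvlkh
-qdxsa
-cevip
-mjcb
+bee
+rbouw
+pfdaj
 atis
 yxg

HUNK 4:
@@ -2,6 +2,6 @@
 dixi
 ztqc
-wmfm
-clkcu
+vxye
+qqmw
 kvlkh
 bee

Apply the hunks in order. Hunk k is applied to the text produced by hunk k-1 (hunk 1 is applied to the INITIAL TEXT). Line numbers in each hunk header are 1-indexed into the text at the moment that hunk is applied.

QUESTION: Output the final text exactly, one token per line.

Answer: tunz
dixi
ztqc
vxye
qqmw
kvlkh
bee
rbouw
pfdaj
atis
yxg
kug

Derivation:
Hunk 1: at line 3 remove [xzzg] add [clkcu,mfvs] -> 13 lines: tunz dixi ztqc wmfm clkcu mfvs ueuz qdxsa cevip mjcb atis yxg kug
Hunk 2: at line 5 remove [mfvs,ueuz] add [kvlkh] -> 12 lines: tunz dixi ztqc wmfm clkcu kvlkh qdxsa cevip mjcb atis yxg kug
Hunk 3: at line 5 remove [qdxsa,cevip,mjcb] add [bee,rbouw,pfdaj] -> 12 lines: tunz dixi ztqc wmfm clkcu kvlkh bee rbouw pfdaj atis yxg kug
Hunk 4: at line 2 remove [wmfm,clkcu] add [vxye,qqmw] -> 12 lines: tunz dixi ztqc vxye qqmw kvlkh bee rbouw pfdaj atis yxg kug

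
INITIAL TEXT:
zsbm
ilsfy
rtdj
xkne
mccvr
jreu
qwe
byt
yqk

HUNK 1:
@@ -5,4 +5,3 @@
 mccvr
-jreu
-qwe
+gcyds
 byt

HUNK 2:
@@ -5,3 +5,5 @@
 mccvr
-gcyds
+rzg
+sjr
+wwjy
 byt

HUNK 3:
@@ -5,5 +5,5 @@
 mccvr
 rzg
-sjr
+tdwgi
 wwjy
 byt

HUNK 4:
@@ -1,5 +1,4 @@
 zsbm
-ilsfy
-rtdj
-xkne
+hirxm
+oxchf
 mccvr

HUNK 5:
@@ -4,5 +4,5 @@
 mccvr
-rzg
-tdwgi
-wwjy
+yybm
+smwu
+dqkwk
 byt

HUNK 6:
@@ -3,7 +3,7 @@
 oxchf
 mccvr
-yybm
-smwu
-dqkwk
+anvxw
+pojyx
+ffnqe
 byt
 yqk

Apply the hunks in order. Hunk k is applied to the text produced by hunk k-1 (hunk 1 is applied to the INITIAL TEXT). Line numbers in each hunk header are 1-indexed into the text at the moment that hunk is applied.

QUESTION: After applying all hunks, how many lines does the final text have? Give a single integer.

Answer: 9

Derivation:
Hunk 1: at line 5 remove [jreu,qwe] add [gcyds] -> 8 lines: zsbm ilsfy rtdj xkne mccvr gcyds byt yqk
Hunk 2: at line 5 remove [gcyds] add [rzg,sjr,wwjy] -> 10 lines: zsbm ilsfy rtdj xkne mccvr rzg sjr wwjy byt yqk
Hunk 3: at line 5 remove [sjr] add [tdwgi] -> 10 lines: zsbm ilsfy rtdj xkne mccvr rzg tdwgi wwjy byt yqk
Hunk 4: at line 1 remove [ilsfy,rtdj,xkne] add [hirxm,oxchf] -> 9 lines: zsbm hirxm oxchf mccvr rzg tdwgi wwjy byt yqk
Hunk 5: at line 4 remove [rzg,tdwgi,wwjy] add [yybm,smwu,dqkwk] -> 9 lines: zsbm hirxm oxchf mccvr yybm smwu dqkwk byt yqk
Hunk 6: at line 3 remove [yybm,smwu,dqkwk] add [anvxw,pojyx,ffnqe] -> 9 lines: zsbm hirxm oxchf mccvr anvxw pojyx ffnqe byt yqk
Final line count: 9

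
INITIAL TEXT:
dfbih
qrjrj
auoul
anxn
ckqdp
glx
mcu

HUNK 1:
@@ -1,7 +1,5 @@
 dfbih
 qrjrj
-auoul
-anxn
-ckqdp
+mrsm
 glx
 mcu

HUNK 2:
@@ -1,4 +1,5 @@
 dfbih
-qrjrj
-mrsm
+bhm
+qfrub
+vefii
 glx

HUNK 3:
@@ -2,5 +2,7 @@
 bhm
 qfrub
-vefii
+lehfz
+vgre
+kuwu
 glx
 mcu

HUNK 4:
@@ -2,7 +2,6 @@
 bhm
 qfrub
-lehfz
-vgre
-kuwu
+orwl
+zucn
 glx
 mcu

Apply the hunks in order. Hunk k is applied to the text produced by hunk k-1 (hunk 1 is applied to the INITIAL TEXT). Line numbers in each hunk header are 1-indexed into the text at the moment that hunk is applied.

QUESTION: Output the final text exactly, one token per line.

Hunk 1: at line 1 remove [auoul,anxn,ckqdp] add [mrsm] -> 5 lines: dfbih qrjrj mrsm glx mcu
Hunk 2: at line 1 remove [qrjrj,mrsm] add [bhm,qfrub,vefii] -> 6 lines: dfbih bhm qfrub vefii glx mcu
Hunk 3: at line 2 remove [vefii] add [lehfz,vgre,kuwu] -> 8 lines: dfbih bhm qfrub lehfz vgre kuwu glx mcu
Hunk 4: at line 2 remove [lehfz,vgre,kuwu] add [orwl,zucn] -> 7 lines: dfbih bhm qfrub orwl zucn glx mcu

Answer: dfbih
bhm
qfrub
orwl
zucn
glx
mcu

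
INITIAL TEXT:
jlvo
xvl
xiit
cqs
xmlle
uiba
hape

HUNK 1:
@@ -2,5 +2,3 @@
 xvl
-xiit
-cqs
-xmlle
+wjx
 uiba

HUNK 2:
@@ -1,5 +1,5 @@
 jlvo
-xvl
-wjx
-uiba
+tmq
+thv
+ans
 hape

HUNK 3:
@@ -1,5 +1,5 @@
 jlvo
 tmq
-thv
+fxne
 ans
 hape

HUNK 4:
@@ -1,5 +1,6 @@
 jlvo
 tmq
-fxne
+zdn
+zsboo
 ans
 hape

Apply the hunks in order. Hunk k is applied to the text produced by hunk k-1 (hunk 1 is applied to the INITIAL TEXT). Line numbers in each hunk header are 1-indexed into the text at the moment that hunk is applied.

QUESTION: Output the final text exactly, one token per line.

Answer: jlvo
tmq
zdn
zsboo
ans
hape

Derivation:
Hunk 1: at line 2 remove [xiit,cqs,xmlle] add [wjx] -> 5 lines: jlvo xvl wjx uiba hape
Hunk 2: at line 1 remove [xvl,wjx,uiba] add [tmq,thv,ans] -> 5 lines: jlvo tmq thv ans hape
Hunk 3: at line 1 remove [thv] add [fxne] -> 5 lines: jlvo tmq fxne ans hape
Hunk 4: at line 1 remove [fxne] add [zdn,zsboo] -> 6 lines: jlvo tmq zdn zsboo ans hape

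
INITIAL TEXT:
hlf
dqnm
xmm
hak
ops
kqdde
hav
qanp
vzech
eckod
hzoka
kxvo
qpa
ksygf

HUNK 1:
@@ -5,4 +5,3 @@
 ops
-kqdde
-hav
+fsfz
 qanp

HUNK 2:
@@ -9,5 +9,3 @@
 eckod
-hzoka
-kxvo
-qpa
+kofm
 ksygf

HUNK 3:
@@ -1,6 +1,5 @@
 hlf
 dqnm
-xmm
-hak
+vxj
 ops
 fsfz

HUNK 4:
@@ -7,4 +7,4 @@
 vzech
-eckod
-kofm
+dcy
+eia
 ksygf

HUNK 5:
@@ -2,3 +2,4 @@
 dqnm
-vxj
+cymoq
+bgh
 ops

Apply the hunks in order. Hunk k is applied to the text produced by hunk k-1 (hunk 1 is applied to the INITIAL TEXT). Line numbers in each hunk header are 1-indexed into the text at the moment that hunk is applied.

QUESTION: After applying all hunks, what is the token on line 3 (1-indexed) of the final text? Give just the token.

Answer: cymoq

Derivation:
Hunk 1: at line 5 remove [kqdde,hav] add [fsfz] -> 13 lines: hlf dqnm xmm hak ops fsfz qanp vzech eckod hzoka kxvo qpa ksygf
Hunk 2: at line 9 remove [hzoka,kxvo,qpa] add [kofm] -> 11 lines: hlf dqnm xmm hak ops fsfz qanp vzech eckod kofm ksygf
Hunk 3: at line 1 remove [xmm,hak] add [vxj] -> 10 lines: hlf dqnm vxj ops fsfz qanp vzech eckod kofm ksygf
Hunk 4: at line 7 remove [eckod,kofm] add [dcy,eia] -> 10 lines: hlf dqnm vxj ops fsfz qanp vzech dcy eia ksygf
Hunk 5: at line 2 remove [vxj] add [cymoq,bgh] -> 11 lines: hlf dqnm cymoq bgh ops fsfz qanp vzech dcy eia ksygf
Final line 3: cymoq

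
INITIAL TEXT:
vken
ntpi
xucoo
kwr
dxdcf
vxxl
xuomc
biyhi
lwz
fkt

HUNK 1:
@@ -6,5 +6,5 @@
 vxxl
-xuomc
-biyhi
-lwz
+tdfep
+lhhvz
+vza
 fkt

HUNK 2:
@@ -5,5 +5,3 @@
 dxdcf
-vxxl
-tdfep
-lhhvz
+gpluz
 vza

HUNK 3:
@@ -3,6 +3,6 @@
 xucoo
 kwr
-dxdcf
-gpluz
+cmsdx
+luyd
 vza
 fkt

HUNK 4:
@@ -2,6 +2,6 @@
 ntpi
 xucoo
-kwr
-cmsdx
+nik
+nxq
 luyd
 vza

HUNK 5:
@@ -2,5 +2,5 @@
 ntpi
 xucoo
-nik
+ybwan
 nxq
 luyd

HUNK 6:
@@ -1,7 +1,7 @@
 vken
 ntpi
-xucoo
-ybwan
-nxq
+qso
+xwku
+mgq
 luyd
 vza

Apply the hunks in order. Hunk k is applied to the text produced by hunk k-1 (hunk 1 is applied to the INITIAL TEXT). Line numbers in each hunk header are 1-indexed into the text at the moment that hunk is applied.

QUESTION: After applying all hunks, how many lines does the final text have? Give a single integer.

Answer: 8

Derivation:
Hunk 1: at line 6 remove [xuomc,biyhi,lwz] add [tdfep,lhhvz,vza] -> 10 lines: vken ntpi xucoo kwr dxdcf vxxl tdfep lhhvz vza fkt
Hunk 2: at line 5 remove [vxxl,tdfep,lhhvz] add [gpluz] -> 8 lines: vken ntpi xucoo kwr dxdcf gpluz vza fkt
Hunk 3: at line 3 remove [dxdcf,gpluz] add [cmsdx,luyd] -> 8 lines: vken ntpi xucoo kwr cmsdx luyd vza fkt
Hunk 4: at line 2 remove [kwr,cmsdx] add [nik,nxq] -> 8 lines: vken ntpi xucoo nik nxq luyd vza fkt
Hunk 5: at line 2 remove [nik] add [ybwan] -> 8 lines: vken ntpi xucoo ybwan nxq luyd vza fkt
Hunk 6: at line 1 remove [xucoo,ybwan,nxq] add [qso,xwku,mgq] -> 8 lines: vken ntpi qso xwku mgq luyd vza fkt
Final line count: 8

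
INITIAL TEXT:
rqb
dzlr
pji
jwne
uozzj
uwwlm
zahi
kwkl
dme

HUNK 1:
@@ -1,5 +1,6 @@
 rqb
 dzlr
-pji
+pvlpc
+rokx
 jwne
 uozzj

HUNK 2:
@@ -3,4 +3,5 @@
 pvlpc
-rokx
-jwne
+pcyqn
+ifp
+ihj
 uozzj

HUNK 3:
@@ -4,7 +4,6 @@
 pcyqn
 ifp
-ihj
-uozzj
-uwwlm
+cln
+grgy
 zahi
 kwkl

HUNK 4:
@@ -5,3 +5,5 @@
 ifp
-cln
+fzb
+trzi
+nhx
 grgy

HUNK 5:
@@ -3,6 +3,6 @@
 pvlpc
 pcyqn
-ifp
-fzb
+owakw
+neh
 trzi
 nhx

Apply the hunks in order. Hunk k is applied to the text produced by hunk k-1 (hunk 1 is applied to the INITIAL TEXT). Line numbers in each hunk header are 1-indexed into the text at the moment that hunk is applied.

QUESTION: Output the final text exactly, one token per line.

Answer: rqb
dzlr
pvlpc
pcyqn
owakw
neh
trzi
nhx
grgy
zahi
kwkl
dme

Derivation:
Hunk 1: at line 1 remove [pji] add [pvlpc,rokx] -> 10 lines: rqb dzlr pvlpc rokx jwne uozzj uwwlm zahi kwkl dme
Hunk 2: at line 3 remove [rokx,jwne] add [pcyqn,ifp,ihj] -> 11 lines: rqb dzlr pvlpc pcyqn ifp ihj uozzj uwwlm zahi kwkl dme
Hunk 3: at line 4 remove [ihj,uozzj,uwwlm] add [cln,grgy] -> 10 lines: rqb dzlr pvlpc pcyqn ifp cln grgy zahi kwkl dme
Hunk 4: at line 5 remove [cln] add [fzb,trzi,nhx] -> 12 lines: rqb dzlr pvlpc pcyqn ifp fzb trzi nhx grgy zahi kwkl dme
Hunk 5: at line 3 remove [ifp,fzb] add [owakw,neh] -> 12 lines: rqb dzlr pvlpc pcyqn owakw neh trzi nhx grgy zahi kwkl dme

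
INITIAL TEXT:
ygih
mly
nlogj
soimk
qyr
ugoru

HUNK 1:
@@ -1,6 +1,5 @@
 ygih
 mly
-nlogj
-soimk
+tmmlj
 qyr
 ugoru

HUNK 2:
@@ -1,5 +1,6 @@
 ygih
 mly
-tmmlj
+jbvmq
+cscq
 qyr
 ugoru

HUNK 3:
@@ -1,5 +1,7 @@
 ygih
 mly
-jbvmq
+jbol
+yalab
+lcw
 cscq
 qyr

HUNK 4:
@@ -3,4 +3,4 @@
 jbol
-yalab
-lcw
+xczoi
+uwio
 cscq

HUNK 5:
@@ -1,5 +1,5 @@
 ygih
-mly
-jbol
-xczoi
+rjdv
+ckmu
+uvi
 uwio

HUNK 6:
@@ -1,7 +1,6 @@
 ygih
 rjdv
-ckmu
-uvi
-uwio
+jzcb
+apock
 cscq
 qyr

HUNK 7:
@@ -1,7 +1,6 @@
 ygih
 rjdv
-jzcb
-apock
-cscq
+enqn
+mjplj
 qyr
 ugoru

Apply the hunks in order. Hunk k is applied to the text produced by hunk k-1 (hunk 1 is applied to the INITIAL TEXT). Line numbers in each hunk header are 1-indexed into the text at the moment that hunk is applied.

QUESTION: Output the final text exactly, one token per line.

Hunk 1: at line 1 remove [nlogj,soimk] add [tmmlj] -> 5 lines: ygih mly tmmlj qyr ugoru
Hunk 2: at line 1 remove [tmmlj] add [jbvmq,cscq] -> 6 lines: ygih mly jbvmq cscq qyr ugoru
Hunk 3: at line 1 remove [jbvmq] add [jbol,yalab,lcw] -> 8 lines: ygih mly jbol yalab lcw cscq qyr ugoru
Hunk 4: at line 3 remove [yalab,lcw] add [xczoi,uwio] -> 8 lines: ygih mly jbol xczoi uwio cscq qyr ugoru
Hunk 5: at line 1 remove [mly,jbol,xczoi] add [rjdv,ckmu,uvi] -> 8 lines: ygih rjdv ckmu uvi uwio cscq qyr ugoru
Hunk 6: at line 1 remove [ckmu,uvi,uwio] add [jzcb,apock] -> 7 lines: ygih rjdv jzcb apock cscq qyr ugoru
Hunk 7: at line 1 remove [jzcb,apock,cscq] add [enqn,mjplj] -> 6 lines: ygih rjdv enqn mjplj qyr ugoru

Answer: ygih
rjdv
enqn
mjplj
qyr
ugoru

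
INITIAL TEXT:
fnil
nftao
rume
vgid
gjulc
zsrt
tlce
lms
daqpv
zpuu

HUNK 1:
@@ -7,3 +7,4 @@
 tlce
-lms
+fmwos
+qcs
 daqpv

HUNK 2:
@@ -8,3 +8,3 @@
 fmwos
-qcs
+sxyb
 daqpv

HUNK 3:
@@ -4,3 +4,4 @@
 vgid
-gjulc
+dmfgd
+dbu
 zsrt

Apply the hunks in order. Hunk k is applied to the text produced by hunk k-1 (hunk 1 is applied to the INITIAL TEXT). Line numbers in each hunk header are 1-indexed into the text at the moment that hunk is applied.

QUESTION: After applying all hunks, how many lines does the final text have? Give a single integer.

Hunk 1: at line 7 remove [lms] add [fmwos,qcs] -> 11 lines: fnil nftao rume vgid gjulc zsrt tlce fmwos qcs daqpv zpuu
Hunk 2: at line 8 remove [qcs] add [sxyb] -> 11 lines: fnil nftao rume vgid gjulc zsrt tlce fmwos sxyb daqpv zpuu
Hunk 3: at line 4 remove [gjulc] add [dmfgd,dbu] -> 12 lines: fnil nftao rume vgid dmfgd dbu zsrt tlce fmwos sxyb daqpv zpuu
Final line count: 12

Answer: 12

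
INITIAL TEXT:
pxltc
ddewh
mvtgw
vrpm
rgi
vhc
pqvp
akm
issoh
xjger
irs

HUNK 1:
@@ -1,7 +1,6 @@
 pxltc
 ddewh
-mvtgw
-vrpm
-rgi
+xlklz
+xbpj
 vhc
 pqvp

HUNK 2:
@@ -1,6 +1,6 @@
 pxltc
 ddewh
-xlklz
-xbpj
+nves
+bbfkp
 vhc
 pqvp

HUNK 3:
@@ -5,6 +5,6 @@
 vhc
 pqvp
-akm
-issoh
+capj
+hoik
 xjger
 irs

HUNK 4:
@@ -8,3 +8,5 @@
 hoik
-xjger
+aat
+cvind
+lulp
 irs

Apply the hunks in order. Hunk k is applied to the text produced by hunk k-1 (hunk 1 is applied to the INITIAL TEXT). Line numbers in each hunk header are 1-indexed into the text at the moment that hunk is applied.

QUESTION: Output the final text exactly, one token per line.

Answer: pxltc
ddewh
nves
bbfkp
vhc
pqvp
capj
hoik
aat
cvind
lulp
irs

Derivation:
Hunk 1: at line 1 remove [mvtgw,vrpm,rgi] add [xlklz,xbpj] -> 10 lines: pxltc ddewh xlklz xbpj vhc pqvp akm issoh xjger irs
Hunk 2: at line 1 remove [xlklz,xbpj] add [nves,bbfkp] -> 10 lines: pxltc ddewh nves bbfkp vhc pqvp akm issoh xjger irs
Hunk 3: at line 5 remove [akm,issoh] add [capj,hoik] -> 10 lines: pxltc ddewh nves bbfkp vhc pqvp capj hoik xjger irs
Hunk 4: at line 8 remove [xjger] add [aat,cvind,lulp] -> 12 lines: pxltc ddewh nves bbfkp vhc pqvp capj hoik aat cvind lulp irs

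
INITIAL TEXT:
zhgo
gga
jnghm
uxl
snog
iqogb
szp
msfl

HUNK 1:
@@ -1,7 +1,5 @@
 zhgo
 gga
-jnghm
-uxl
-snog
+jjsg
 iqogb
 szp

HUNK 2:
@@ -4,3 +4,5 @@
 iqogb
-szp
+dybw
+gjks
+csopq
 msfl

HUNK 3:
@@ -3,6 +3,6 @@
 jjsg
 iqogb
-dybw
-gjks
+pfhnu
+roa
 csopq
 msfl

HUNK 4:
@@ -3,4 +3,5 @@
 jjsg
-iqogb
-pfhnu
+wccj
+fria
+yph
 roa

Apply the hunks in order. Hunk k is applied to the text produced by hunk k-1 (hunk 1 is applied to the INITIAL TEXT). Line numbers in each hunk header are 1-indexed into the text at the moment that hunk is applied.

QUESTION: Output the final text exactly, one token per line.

Answer: zhgo
gga
jjsg
wccj
fria
yph
roa
csopq
msfl

Derivation:
Hunk 1: at line 1 remove [jnghm,uxl,snog] add [jjsg] -> 6 lines: zhgo gga jjsg iqogb szp msfl
Hunk 2: at line 4 remove [szp] add [dybw,gjks,csopq] -> 8 lines: zhgo gga jjsg iqogb dybw gjks csopq msfl
Hunk 3: at line 3 remove [dybw,gjks] add [pfhnu,roa] -> 8 lines: zhgo gga jjsg iqogb pfhnu roa csopq msfl
Hunk 4: at line 3 remove [iqogb,pfhnu] add [wccj,fria,yph] -> 9 lines: zhgo gga jjsg wccj fria yph roa csopq msfl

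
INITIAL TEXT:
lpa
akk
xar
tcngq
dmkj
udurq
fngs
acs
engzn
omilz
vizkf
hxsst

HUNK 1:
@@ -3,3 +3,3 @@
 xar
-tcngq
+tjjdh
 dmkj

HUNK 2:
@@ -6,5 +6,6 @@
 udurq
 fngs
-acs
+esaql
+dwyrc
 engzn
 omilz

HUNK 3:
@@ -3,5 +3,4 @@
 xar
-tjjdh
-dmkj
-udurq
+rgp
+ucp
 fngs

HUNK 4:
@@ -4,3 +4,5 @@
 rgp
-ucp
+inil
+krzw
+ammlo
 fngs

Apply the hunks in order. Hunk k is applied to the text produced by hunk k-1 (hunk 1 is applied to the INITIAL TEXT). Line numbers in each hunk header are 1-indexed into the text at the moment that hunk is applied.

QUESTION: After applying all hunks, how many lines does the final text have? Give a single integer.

Hunk 1: at line 3 remove [tcngq] add [tjjdh] -> 12 lines: lpa akk xar tjjdh dmkj udurq fngs acs engzn omilz vizkf hxsst
Hunk 2: at line 6 remove [acs] add [esaql,dwyrc] -> 13 lines: lpa akk xar tjjdh dmkj udurq fngs esaql dwyrc engzn omilz vizkf hxsst
Hunk 3: at line 3 remove [tjjdh,dmkj,udurq] add [rgp,ucp] -> 12 lines: lpa akk xar rgp ucp fngs esaql dwyrc engzn omilz vizkf hxsst
Hunk 4: at line 4 remove [ucp] add [inil,krzw,ammlo] -> 14 lines: lpa akk xar rgp inil krzw ammlo fngs esaql dwyrc engzn omilz vizkf hxsst
Final line count: 14

Answer: 14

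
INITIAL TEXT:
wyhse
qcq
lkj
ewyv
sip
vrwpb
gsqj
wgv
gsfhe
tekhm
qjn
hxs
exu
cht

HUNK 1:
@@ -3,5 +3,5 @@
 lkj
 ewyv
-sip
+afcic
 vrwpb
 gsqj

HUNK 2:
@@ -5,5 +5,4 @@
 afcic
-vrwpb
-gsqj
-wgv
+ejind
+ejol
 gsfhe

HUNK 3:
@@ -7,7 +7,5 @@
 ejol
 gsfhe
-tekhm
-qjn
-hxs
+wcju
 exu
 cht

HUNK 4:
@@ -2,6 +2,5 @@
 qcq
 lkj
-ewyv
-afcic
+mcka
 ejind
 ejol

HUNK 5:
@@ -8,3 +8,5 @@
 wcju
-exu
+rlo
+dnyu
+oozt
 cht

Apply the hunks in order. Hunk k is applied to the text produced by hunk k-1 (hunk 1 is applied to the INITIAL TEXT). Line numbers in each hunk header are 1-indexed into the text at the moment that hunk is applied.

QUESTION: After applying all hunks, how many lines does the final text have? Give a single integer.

Answer: 12

Derivation:
Hunk 1: at line 3 remove [sip] add [afcic] -> 14 lines: wyhse qcq lkj ewyv afcic vrwpb gsqj wgv gsfhe tekhm qjn hxs exu cht
Hunk 2: at line 5 remove [vrwpb,gsqj,wgv] add [ejind,ejol] -> 13 lines: wyhse qcq lkj ewyv afcic ejind ejol gsfhe tekhm qjn hxs exu cht
Hunk 3: at line 7 remove [tekhm,qjn,hxs] add [wcju] -> 11 lines: wyhse qcq lkj ewyv afcic ejind ejol gsfhe wcju exu cht
Hunk 4: at line 2 remove [ewyv,afcic] add [mcka] -> 10 lines: wyhse qcq lkj mcka ejind ejol gsfhe wcju exu cht
Hunk 5: at line 8 remove [exu] add [rlo,dnyu,oozt] -> 12 lines: wyhse qcq lkj mcka ejind ejol gsfhe wcju rlo dnyu oozt cht
Final line count: 12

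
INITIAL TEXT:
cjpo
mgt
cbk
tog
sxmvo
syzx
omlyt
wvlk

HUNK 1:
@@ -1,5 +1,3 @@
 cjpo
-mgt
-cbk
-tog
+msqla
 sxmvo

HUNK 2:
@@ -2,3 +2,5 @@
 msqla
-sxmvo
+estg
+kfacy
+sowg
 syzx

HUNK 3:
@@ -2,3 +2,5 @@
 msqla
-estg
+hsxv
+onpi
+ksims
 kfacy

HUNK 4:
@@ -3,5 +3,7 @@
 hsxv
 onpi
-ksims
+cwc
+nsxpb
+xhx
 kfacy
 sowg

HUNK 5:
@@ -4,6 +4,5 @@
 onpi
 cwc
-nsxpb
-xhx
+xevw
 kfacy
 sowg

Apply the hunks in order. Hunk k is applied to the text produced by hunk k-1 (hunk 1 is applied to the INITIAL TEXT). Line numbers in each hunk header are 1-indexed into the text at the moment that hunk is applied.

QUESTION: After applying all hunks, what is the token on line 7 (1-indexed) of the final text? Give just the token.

Hunk 1: at line 1 remove [mgt,cbk,tog] add [msqla] -> 6 lines: cjpo msqla sxmvo syzx omlyt wvlk
Hunk 2: at line 2 remove [sxmvo] add [estg,kfacy,sowg] -> 8 lines: cjpo msqla estg kfacy sowg syzx omlyt wvlk
Hunk 3: at line 2 remove [estg] add [hsxv,onpi,ksims] -> 10 lines: cjpo msqla hsxv onpi ksims kfacy sowg syzx omlyt wvlk
Hunk 4: at line 3 remove [ksims] add [cwc,nsxpb,xhx] -> 12 lines: cjpo msqla hsxv onpi cwc nsxpb xhx kfacy sowg syzx omlyt wvlk
Hunk 5: at line 4 remove [nsxpb,xhx] add [xevw] -> 11 lines: cjpo msqla hsxv onpi cwc xevw kfacy sowg syzx omlyt wvlk
Final line 7: kfacy

Answer: kfacy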